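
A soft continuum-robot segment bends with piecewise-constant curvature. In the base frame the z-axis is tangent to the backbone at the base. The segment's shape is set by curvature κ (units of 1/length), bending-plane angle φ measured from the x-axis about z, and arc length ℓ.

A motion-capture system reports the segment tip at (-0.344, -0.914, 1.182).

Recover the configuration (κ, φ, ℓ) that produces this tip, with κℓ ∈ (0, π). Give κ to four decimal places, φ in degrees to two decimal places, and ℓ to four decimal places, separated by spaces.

0.8308 249.38 1.6622

ρ = √(x²+y²) = √(-0.344² + -0.914²) = 0.97659
φ = atan2(y, x) mod 360° = atan2(-0.914, -0.344) = 249.3753°
|p|² = ρ² + z² = 0.97659² + 1.182² = 2.35086
κ = 2ρ / |p|² = 2×0.97659 / 2.35086 = 0.83084
θ = 2·atan2(ρ, z) = 2·atan2(0.97659, 1.182) = 1.38105 rad
ℓ = θ/κ = 1.38105/0.83084 = 1.66224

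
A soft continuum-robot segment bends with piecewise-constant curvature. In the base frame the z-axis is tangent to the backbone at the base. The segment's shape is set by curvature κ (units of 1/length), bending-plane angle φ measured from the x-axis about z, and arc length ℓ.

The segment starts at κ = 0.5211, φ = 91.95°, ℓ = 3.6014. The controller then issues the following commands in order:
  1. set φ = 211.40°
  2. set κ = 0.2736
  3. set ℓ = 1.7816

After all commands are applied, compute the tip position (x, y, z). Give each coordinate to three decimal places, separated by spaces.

-0.363 -0.222 1.712

initial: κ=0.5211, φ=91.95°, ℓ=3.6014
cmd 1: set φ=211.40° → (κ,φ,ℓ)=(0.5211,211.40°,3.6014) → tip=(-2.1312,-1.3009,1.8299)
cmd 2: set κ=0.2736 → (κ,φ,ℓ)=(0.2736,211.40°,3.6014) → tip=(-1.3958,-0.8520,3.0463)
cmd 3: set ℓ=1.7816 → (κ,φ,ℓ)=(0.2736,211.40°,1.7816) → tip=(-0.3633,-0.2218,1.7119)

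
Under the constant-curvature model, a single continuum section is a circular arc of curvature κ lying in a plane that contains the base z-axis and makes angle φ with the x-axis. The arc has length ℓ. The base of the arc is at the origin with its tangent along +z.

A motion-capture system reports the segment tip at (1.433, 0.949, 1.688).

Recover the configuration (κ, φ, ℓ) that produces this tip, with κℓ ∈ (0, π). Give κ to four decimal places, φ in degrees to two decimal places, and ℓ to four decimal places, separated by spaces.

0.5923 33.51 2.6824

ρ = √(x²+y²) = √(1.433² + 0.949²) = 1.71875
φ = atan2(y, x) mod 360° = atan2(0.949, 1.433) = 33.5144°
|p|² = ρ² + z² = 1.71875² + 1.688² = 5.80343
κ = 2ρ / |p|² = 2×1.71875 / 5.80343 = 0.59232
θ = 2·atan2(ρ, z) = 2·atan2(1.71875, 1.688) = 1.58885 rad
ℓ = θ/κ = 1.58885/0.59232 = 2.68241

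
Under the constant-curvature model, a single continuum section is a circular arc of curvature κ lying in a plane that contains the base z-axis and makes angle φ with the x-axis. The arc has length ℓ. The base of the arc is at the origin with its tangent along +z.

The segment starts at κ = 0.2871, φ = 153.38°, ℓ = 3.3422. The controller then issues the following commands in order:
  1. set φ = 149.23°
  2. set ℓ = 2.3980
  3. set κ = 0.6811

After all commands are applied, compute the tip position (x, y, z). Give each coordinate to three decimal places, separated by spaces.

initial: κ=0.2871, φ=153.38°, ℓ=3.3422
cmd 1: set φ=149.23° → (κ,φ,ℓ)=(0.2871,149.23°,3.3422) → tip=(-1.2752,0.7593,2.8524)
cmd 2: set ℓ=2.3980 → (κ,φ,ℓ)=(0.2871,149.23°,2.3980) → tip=(-0.6817,0.4059,2.2130)
cmd 3: set κ=0.6811 → (κ,φ,ℓ)=(0.6811,149.23°,2.3980) → tip=(-1.3403,0.7980,1.4653)

-1.340 0.798 1.465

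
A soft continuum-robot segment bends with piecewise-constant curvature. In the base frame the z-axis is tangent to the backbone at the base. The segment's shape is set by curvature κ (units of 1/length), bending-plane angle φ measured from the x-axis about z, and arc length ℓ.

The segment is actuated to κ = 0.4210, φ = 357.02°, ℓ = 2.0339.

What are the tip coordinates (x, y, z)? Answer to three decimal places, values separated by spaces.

0.818 -0.043 1.794

θ = κ·ℓ = 0.4210 × 2.0339 = 0.85627 rad
ρ = (1 − cos θ)/κ = (1 − 0.65526)/0.4210 = 0.81886
z = sin θ / κ = 0.75540/0.4210 = 1.79431
x = ρ cos φ = 0.81886 × cos(357.02°) = 0.81776
y = ρ sin φ = 0.81886 × sin(357.02°) = -0.04257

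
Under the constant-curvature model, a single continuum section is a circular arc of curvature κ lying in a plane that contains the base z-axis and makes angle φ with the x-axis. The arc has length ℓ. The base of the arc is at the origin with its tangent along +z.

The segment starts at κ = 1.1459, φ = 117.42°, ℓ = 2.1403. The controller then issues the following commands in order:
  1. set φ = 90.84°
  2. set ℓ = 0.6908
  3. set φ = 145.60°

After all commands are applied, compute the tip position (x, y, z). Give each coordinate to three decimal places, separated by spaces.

initial: κ=1.1459, φ=117.42°, ℓ=2.1403
cmd 1: set φ=90.84° → (κ,φ,ℓ)=(1.1459,90.84°,2.1403) → tip=(-0.0227,1.5461,0.5548)
cmd 2: set ℓ=0.6908 → (κ,φ,ℓ)=(1.1459,90.84°,0.6908) → tip=(-0.0038,0.2594,0.6209)
cmd 3: set φ=145.60° → (κ,φ,ℓ)=(1.1459,145.60°,0.6908) → tip=(-0.2141,0.1466,0.6209)

-0.214 0.147 0.621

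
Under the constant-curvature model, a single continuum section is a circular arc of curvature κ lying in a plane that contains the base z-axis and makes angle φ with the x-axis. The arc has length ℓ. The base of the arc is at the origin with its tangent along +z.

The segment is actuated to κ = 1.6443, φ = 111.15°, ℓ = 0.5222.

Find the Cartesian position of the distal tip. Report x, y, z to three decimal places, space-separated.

θ = κ·ℓ = 1.6443 × 0.5222 = 0.85865 rad
ρ = (1 − cos θ)/κ = (1 − 0.65346)/1.6443 = 0.21075
z = sin θ / κ = 0.75696/1.6443 = 0.46036
x = ρ cos φ = 0.21075 × cos(111.15°) = -0.07604
y = ρ sin φ = 0.21075 × sin(111.15°) = 0.19656

-0.076 0.197 0.460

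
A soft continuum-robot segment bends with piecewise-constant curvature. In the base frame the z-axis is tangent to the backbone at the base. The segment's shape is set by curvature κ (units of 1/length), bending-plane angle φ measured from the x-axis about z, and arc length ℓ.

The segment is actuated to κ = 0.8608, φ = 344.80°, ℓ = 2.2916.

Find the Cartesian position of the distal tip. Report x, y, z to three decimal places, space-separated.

1.560 -0.424 1.069

θ = κ·ℓ = 0.8608 × 2.2916 = 1.97261 rad
ρ = (1 − cos θ)/κ = (1 − -0.39109)/0.8608 = 1.61604
z = sin θ / κ = 0.92035/0.8608 = 1.06918
x = ρ cos φ = 1.61604 × cos(344.80°) = 1.55951
y = ρ sin φ = 1.61604 × sin(344.80°) = -0.42371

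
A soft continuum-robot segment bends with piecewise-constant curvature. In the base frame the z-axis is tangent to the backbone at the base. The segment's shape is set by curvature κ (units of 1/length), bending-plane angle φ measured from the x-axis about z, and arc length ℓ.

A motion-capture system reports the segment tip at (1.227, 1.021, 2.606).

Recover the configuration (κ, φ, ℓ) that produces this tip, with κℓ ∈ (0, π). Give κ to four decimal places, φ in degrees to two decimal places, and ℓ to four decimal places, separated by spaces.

0.3418 39.76 3.2154

ρ = √(x²+y²) = √(1.227² + 1.021²) = 1.59624
φ = atan2(y, x) mod 360° = atan2(1.021, 1.227) = 39.7642°
|p|² = ρ² + z² = 1.59624² + 2.606² = 9.33921
κ = 2ρ / |p|² = 2×1.59624 / 9.33921 = 0.34184
θ = 2·atan2(ρ, z) = 2·atan2(1.59624, 2.606) = 1.09915 rad
ℓ = θ/κ = 1.09915/0.34184 = 3.21545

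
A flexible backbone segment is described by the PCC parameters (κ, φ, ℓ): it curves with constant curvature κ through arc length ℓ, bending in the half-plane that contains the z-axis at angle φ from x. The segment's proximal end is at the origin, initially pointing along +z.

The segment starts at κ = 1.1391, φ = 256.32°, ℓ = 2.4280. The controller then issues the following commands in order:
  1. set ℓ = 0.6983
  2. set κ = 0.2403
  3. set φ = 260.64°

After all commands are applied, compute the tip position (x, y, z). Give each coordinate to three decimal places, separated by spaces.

-0.010 -0.058 0.695

initial: κ=1.1391, φ=256.32°, ℓ=2.4280
cmd 1: set ℓ=0.6983 → (κ,φ,ℓ)=(1.1391,256.32°,0.6983) → tip=(-0.0623,-0.2559,0.6270)
cmd 2: set κ=0.2403 → (κ,φ,ℓ)=(0.2403,256.32°,0.6983) → tip=(-0.0138,-0.0568,0.6950)
cmd 3: set φ=260.64° → (κ,φ,ℓ)=(0.2403,260.64°,0.6983) → tip=(-0.0095,-0.0577,0.6950)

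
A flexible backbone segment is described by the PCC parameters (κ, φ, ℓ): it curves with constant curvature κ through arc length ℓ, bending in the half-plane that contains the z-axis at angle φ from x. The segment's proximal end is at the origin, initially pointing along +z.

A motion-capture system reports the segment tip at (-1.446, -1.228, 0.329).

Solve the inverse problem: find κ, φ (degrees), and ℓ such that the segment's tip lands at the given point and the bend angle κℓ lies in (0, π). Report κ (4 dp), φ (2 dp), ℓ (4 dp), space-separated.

1.0235 220.34 2.7340

ρ = √(x²+y²) = √(-1.446² + -1.228²) = 1.89708
φ = atan2(y, x) mod 360° = atan2(-1.228, -1.446) = 220.3392°
|p|² = ρ² + z² = 1.89708² + 0.329² = 3.70714
κ = 2ρ / |p|² = 2×1.89708 / 3.70714 = 1.02347
θ = 2·atan2(ρ, z) = 2·atan2(1.89708, 0.329) = 2.79816 rad
ℓ = θ/κ = 2.79816/1.02347 = 2.73399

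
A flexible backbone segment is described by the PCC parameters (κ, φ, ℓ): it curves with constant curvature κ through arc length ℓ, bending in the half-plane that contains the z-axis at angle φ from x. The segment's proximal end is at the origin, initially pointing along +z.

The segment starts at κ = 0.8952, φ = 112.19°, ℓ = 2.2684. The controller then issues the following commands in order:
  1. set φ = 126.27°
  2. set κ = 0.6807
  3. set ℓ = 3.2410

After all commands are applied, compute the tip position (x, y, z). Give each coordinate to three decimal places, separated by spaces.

-1.385 1.887 1.182

initial: κ=0.8952, φ=112.19°, ℓ=2.2684
cmd 1: set φ=126.27° → (κ,φ,ℓ)=(0.8952,126.27°,2.2684) → tip=(-0.9542,1.3004,1.0010)
cmd 2: set κ=0.6807 → (κ,φ,ℓ)=(0.6807,126.27°,2.2684) → tip=(-0.8459,1.1528,1.4686)
cmd 3: set ℓ=3.2410 → (κ,φ,ℓ)=(0.6807,126.27°,3.2410) → tip=(-1.3849,1.8873,1.1824)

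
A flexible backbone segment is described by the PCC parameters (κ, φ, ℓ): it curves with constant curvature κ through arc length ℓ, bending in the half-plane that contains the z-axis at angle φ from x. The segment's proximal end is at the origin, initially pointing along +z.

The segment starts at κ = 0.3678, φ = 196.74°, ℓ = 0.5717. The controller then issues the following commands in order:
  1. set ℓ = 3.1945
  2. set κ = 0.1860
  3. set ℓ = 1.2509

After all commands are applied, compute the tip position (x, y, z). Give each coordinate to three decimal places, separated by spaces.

initial: κ=0.3678, φ=196.74°, ℓ=0.5717
cmd 1: set ℓ=3.1945 → (κ,φ,ℓ)=(0.3678,196.74°,3.1945) → tip=(-1.5997,-0.4811,2.5086)
cmd 2: set κ=0.1860 → (κ,φ,ℓ)=(0.1860,196.74°,3.1945) → tip=(-0.8824,-0.2654,3.0098)
cmd 3: set ℓ=1.2509 → (κ,φ,ℓ)=(0.1860,196.74°,1.2509) → tip=(-0.1387,-0.0417,1.2396)

-0.139 -0.042 1.240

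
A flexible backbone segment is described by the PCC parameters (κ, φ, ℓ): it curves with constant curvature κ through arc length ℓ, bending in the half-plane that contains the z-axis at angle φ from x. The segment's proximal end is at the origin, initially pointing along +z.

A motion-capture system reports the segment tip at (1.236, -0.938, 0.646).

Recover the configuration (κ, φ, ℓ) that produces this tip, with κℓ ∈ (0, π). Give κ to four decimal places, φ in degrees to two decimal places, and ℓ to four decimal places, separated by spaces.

ρ = √(x²+y²) = √(1.236² + -0.938²) = 1.55162
φ = atan2(y, x) mod 360° = atan2(-0.938, 1.236) = 322.8051°
|p|² = ρ² + z² = 1.55162² + 0.646² = 2.82486
κ = 2ρ / |p|² = 2×1.55162 / 2.82486 = 1.09855
θ = 2·atan2(ρ, z) = 2·atan2(1.55162, 0.646) = 2.35257 rad
ℓ = θ/κ = 2.35257/1.09855 = 2.14152

1.0986 322.81 2.1415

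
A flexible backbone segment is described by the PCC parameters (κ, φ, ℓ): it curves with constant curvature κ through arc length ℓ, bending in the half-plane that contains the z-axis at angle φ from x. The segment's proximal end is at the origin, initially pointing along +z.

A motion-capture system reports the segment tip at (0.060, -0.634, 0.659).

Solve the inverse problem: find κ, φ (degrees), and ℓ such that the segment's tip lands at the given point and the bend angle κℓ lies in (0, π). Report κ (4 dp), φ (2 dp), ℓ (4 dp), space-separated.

ρ = √(x²+y²) = √(0.060² + -0.634²) = 0.63683
φ = atan2(y, x) mod 360° = atan2(-0.634, 0.060) = 275.4062°
|p|² = ρ² + z² = 0.63683² + 0.659² = 0.83984
κ = 2ρ / |p|² = 2×0.63683 / 0.83984 = 1.51656
θ = 2·atan2(ρ, z) = 2·atan2(0.63683, 0.659) = 1.53659 rad
ℓ = θ/κ = 1.53659/1.51656 = 1.01320

1.5166 275.41 1.0132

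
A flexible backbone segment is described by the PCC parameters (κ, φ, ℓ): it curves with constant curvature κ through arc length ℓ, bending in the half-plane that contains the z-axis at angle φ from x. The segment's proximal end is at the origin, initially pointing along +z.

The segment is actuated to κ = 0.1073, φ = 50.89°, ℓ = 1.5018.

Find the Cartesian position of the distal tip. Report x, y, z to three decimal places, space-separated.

0.076 0.094 1.495

θ = κ·ℓ = 0.1073 × 1.5018 = 0.16114 rad
ρ = (1 − cos θ)/κ = (1 − 0.98704)/0.1073 = 0.12074
z = sin θ / κ = 0.16045/0.1073 = 1.49531
x = ρ cos φ = 0.12074 × cos(50.89°) = 0.07616
y = ρ sin φ = 0.12074 × sin(50.89°) = 0.09369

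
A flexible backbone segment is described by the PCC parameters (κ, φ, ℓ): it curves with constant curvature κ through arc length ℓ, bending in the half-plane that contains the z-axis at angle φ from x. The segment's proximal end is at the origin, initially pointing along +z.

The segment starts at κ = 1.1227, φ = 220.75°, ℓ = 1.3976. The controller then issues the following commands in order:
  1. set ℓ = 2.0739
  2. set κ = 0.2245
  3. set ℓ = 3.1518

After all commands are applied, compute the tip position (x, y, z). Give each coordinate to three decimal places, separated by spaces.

-0.810 -0.698 2.895

initial: κ=1.1227, φ=220.75°, ℓ=1.3976
cmd 1: set ℓ=2.0739 → (κ,φ,ℓ)=(1.1227,220.75°,2.0739) → tip=(-1.1384,-0.9809,0.6471)
cmd 2: set κ=0.2245 → (κ,φ,ℓ)=(0.2245,220.75°,2.0739) → tip=(-0.3592,-0.3095,1.9998)
cmd 3: set ℓ=3.1518 → (κ,φ,ℓ)=(0.2245,220.75°,3.1518) → tip=(-0.8101,-0.6980,2.8953)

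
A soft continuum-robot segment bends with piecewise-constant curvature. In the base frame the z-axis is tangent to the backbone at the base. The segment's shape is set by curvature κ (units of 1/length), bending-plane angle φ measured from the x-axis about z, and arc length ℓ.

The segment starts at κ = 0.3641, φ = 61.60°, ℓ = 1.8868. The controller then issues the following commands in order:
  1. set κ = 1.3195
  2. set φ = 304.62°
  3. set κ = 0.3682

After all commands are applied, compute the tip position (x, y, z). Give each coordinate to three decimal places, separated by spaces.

0.358 -0.518 1.739

initial: κ=0.3641, φ=61.60°, ℓ=1.8868
cmd 1: set κ=1.3195 → (κ,φ,ℓ)=(1.3195,61.60°,1.8868) → tip=(0.6470,1.1966,0.4598)
cmd 2: set φ=304.62° → (κ,φ,ℓ)=(1.3195,304.62°,1.8868) → tip=(0.7728,-1.1194,0.4598)
cmd 3: set κ=0.3682 → (κ,φ,ℓ)=(0.3682,304.62°,1.8868) → tip=(0.3576,-0.5180,1.7386)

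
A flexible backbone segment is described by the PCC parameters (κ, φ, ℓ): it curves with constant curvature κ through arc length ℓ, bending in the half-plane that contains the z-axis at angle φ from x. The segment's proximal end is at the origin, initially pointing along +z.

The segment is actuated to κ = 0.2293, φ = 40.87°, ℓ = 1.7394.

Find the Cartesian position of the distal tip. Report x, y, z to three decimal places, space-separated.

0.259 0.224 1.694

θ = κ·ℓ = 0.2293 × 1.7394 = 0.39884 rad
ρ = (1 − cos θ)/κ = (1 − 0.92151)/0.2293 = 0.34230
z = sin θ / κ = 0.38835/0.2293 = 1.69365
x = ρ cos φ = 0.34230 × cos(40.87°) = 0.25885
y = ρ sin φ = 0.34230 × sin(40.87°) = 0.22398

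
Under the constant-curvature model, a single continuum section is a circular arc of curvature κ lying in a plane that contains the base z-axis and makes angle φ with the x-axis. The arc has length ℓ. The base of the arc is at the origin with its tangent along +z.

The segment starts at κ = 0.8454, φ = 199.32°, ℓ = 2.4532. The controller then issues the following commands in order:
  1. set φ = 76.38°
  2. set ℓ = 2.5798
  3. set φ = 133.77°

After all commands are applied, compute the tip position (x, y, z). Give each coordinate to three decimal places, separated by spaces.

-1.287 1.344 0.969

initial: κ=0.8454, φ=199.32°, ℓ=2.4532
cmd 1: set φ=76.38° → (κ,φ,ℓ)=(0.8454,76.38°,2.4532) → tip=(0.4129,1.7039,1.0363)
cmd 2: set ℓ=2.5798 → (κ,φ,ℓ)=(0.8454,76.38°,2.5798) → tip=(0.4382,1.8083,0.9694)
cmd 3: set φ=133.77° → (κ,φ,ℓ)=(0.8454,133.77°,2.5798) → tip=(-1.2871,1.3436,0.9694)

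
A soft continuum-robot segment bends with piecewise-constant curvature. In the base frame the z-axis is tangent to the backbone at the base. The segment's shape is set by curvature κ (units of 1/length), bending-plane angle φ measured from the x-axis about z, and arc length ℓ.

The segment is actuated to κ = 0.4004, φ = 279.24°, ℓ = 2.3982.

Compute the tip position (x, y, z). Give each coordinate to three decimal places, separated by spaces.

θ = κ·ℓ = 0.4004 × 2.3982 = 0.96024 rad
ρ = (1 − cos θ)/κ = (1 − 0.57332)/0.4004 = 1.06562
z = sin θ / κ = 0.81933/0.4004 = 2.04628
x = ρ cos φ = 1.06562 × cos(279.24°) = 0.17111
y = ρ sin φ = 1.06562 × sin(279.24°) = -1.05180

0.171 -1.052 2.046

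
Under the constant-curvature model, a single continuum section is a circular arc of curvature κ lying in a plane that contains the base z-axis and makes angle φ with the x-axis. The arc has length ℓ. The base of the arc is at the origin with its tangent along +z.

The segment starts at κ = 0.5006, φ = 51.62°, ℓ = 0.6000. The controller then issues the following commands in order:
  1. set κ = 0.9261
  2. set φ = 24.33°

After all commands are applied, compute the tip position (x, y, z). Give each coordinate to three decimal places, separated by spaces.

initial: κ=0.5006, φ=51.62°, ℓ=0.6000
cmd 1: set κ=0.9261 → (κ,φ,ℓ)=(0.9261,51.62°,0.6000) → tip=(0.1009,0.1273,0.5696)
cmd 2: set φ=24.33° → (κ,φ,ℓ)=(0.9261,24.33°,0.6000) → tip=(0.1480,0.0669,0.5696)

0.148 0.067 0.570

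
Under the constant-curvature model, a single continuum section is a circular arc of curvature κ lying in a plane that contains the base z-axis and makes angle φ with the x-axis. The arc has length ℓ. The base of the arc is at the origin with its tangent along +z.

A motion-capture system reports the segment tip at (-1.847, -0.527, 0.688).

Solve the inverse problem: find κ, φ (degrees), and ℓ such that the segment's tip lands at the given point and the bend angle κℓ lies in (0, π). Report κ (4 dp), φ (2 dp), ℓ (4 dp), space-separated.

0.9229 195.92 2.6587

ρ = √(x²+y²) = √(-1.847² + -0.527²) = 1.92071
φ = atan2(y, x) mod 360° = atan2(-0.527, -1.847) = 195.9249°
|p|² = ρ² + z² = 1.92071² + 0.688² = 4.16248
κ = 2ρ / |p|² = 2×1.92071 / 4.16248 = 0.92287
θ = 2·atan2(ρ, z) = 2·atan2(1.92071, 0.688) = 2.45367 rad
ℓ = θ/κ = 2.45367/0.92287 = 2.65874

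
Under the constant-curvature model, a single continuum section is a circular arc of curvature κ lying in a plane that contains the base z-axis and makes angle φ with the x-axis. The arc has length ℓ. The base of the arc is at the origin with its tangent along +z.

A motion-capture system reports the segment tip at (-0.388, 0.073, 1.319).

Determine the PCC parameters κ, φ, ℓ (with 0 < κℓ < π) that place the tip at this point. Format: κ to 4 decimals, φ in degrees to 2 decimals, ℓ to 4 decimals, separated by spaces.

ρ = √(x²+y²) = √(-0.388² + 0.073²) = 0.39481
φ = atan2(y, x) mod 360° = atan2(0.073, -0.388) = 169.3447°
|p|² = ρ² + z² = 0.39481² + 1.319² = 1.89563
κ = 2ρ / |p|² = 2×0.39481 / 1.89563 = 0.41654
θ = 2·atan2(ρ, z) = 2·atan2(0.39481, 1.319) = 0.58167 rad
ℓ = θ/κ = 0.58167/0.41654 = 1.39642

0.4165 169.34 1.3964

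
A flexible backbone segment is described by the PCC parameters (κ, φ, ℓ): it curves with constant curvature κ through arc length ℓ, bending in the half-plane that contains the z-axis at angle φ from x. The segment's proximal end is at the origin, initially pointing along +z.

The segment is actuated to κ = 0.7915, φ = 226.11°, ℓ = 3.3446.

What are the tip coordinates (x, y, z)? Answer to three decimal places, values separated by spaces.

-1.647 -1.712 0.599

θ = κ·ℓ = 0.7915 × 3.3446 = 2.64725 rad
ρ = (1 − cos θ)/κ = (1 − -0.88028)/0.7915 = 2.37559
z = sin θ / κ = 0.47445/0.7915 = 0.59943
x = ρ cos φ = 2.37559 × cos(226.11°) = -1.64694
y = ρ sin φ = 2.37559 × sin(226.11°) = -1.71202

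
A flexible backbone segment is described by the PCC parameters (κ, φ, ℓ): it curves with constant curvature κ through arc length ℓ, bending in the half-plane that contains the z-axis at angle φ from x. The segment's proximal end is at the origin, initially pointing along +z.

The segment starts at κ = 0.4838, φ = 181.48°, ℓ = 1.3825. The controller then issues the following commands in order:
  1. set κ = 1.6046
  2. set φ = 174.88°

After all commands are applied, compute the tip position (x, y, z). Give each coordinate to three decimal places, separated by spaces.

initial: κ=0.4838, φ=181.48°, ℓ=1.3825
cmd 1: set κ=1.6046 → (κ,φ,ℓ)=(1.6046,181.48°,1.3825) → tip=(-0.9988,-0.0258,0.4970)
cmd 2: set φ=174.88° → (κ,φ,ℓ)=(1.6046,174.88°,1.3825) → tip=(-0.9952,0.0892,0.4970)

-0.995 0.089 0.497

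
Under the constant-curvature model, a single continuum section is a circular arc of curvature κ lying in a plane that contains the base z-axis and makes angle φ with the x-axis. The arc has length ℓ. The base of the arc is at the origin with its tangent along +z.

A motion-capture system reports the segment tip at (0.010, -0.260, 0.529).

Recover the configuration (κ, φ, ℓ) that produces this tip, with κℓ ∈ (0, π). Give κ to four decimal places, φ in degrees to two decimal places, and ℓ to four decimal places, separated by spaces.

ρ = √(x²+y²) = √(0.010² + -0.260²) = 0.26019
φ = atan2(y, x) mod 360° = atan2(-0.260, 0.010) = 272.2026°
|p|² = ρ² + z² = 0.26019² + 0.529² = 0.34754
κ = 2ρ / |p|² = 2×0.26019 / 0.34754 = 1.49733
θ = 2·atan2(ρ, z) = 2·atan2(0.26019, 0.529) = 0.91422 rad
ℓ = θ/κ = 0.91422/1.49733 = 0.61057

1.4973 272.20 0.6106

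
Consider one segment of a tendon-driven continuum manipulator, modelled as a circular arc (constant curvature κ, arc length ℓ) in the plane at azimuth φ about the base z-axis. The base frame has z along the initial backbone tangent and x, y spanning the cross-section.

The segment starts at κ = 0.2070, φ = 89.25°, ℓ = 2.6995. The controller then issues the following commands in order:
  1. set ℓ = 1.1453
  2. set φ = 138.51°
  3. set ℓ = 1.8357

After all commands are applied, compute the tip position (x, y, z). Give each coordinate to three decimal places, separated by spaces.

initial: κ=0.2070, φ=89.25°, ℓ=2.6995
cmd 1: set ℓ=1.1453 → (κ,φ,ℓ)=(0.2070,89.25°,1.1453) → tip=(0.0018,0.1351,1.1346)
cmd 2: set φ=138.51° → (κ,φ,ℓ)=(0.2070,138.51°,1.1453) → tip=(-0.1012,0.0895,1.1346)
cmd 3: set ℓ=1.8357 → (κ,φ,ℓ)=(0.2070,138.51°,1.8357) → tip=(-0.2581,0.2283,1.7918)

-0.258 0.228 1.792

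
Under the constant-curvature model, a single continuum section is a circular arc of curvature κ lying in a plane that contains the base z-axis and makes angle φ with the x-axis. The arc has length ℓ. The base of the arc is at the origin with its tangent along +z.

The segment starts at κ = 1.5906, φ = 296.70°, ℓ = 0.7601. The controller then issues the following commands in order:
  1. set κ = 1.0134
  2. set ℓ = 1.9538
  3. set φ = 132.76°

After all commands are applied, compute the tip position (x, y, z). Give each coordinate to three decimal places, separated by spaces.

initial: κ=1.5906, φ=296.70°, ℓ=0.7601
cmd 1: set κ=1.0134 → (κ,φ,ℓ)=(1.0134,296.70°,0.7601) → tip=(0.1252,-0.2489,0.6871)
cmd 2: set ℓ=1.9538 → (κ,φ,ℓ)=(1.0134,296.70°,1.9538) → tip=(0.6198,-1.2323,0.9053)
cmd 3: set φ=132.76° → (κ,φ,ℓ)=(1.0134,132.76°,1.9538) → tip=(-0.9365,1.0127,0.9053)

-0.936 1.013 0.905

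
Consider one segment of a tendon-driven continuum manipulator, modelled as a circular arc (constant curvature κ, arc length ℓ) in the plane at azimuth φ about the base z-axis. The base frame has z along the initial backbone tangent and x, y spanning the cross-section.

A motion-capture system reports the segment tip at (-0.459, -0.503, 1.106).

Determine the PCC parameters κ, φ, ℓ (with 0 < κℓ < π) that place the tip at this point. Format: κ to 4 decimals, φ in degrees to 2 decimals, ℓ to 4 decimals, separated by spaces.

ρ = √(x²+y²) = √(-0.459² + -0.503²) = 0.68095
φ = atan2(y, x) mod 360° = atan2(-0.503, -0.459) = 227.6188°
|p|² = ρ² + z² = 0.68095² + 1.106² = 1.68693
κ = 2ρ / |p|² = 2×0.68095 / 1.68693 = 0.80732
θ = 2·atan2(ρ, z) = 2·atan2(0.68095, 1.106) = 1.10375 rad
ℓ = θ/κ = 1.10375/0.80732 = 1.36717

0.8073 227.62 1.3672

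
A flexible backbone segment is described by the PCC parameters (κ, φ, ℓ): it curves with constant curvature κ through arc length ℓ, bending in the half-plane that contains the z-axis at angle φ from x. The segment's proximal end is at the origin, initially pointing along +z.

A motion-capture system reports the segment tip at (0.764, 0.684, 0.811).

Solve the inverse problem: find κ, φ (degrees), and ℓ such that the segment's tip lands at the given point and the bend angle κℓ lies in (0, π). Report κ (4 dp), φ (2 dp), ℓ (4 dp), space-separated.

ρ = √(x²+y²) = √(0.764² + 0.684²) = 1.02545
φ = atan2(y, x) mod 360° = atan2(0.684, 0.764) = 41.8377°
|p|² = ρ² + z² = 1.02545² + 0.811² = 1.70927
κ = 2ρ / |p|² = 2×1.02545 / 1.70927 = 1.19987
θ = 2·atan2(ρ, z) = 2·atan2(1.02545, 0.811) = 1.80329 rad
ℓ = θ/κ = 1.80329/1.19987 = 1.50291

1.1999 41.84 1.5029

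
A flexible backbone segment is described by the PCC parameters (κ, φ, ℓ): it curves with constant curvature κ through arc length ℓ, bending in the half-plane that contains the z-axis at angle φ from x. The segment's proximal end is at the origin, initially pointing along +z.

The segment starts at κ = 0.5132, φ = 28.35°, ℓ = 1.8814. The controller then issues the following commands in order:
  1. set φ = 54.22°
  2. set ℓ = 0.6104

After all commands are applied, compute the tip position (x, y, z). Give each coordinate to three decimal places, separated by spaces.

0.055 0.077 0.600

initial: κ=0.5132, φ=28.35°, ℓ=1.8814
cmd 1: set φ=54.22° → (κ,φ,ℓ)=(0.5132,54.22°,1.8814) → tip=(0.4911,0.6814,1.6024)
cmd 2: set ℓ=0.6104 → (κ,φ,ℓ)=(0.5132,54.22°,0.6104) → tip=(0.0554,0.0769,0.6005)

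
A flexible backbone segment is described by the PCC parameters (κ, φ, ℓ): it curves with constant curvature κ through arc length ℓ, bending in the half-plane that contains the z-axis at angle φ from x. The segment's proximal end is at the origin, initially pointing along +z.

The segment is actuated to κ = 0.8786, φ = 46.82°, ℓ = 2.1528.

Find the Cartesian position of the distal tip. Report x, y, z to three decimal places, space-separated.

θ = κ·ℓ = 0.8786 × 2.1528 = 1.89145 rad
ρ = (1 − cos θ)/κ = (1 − -0.31519)/0.8786 = 1.49691
z = sin θ / κ = 0.94903/0.8786 = 1.08016
x = ρ cos φ = 1.49691 × cos(46.82°) = 1.02433
y = ρ sin φ = 1.49691 × sin(46.82°) = 1.09156

1.024 1.092 1.080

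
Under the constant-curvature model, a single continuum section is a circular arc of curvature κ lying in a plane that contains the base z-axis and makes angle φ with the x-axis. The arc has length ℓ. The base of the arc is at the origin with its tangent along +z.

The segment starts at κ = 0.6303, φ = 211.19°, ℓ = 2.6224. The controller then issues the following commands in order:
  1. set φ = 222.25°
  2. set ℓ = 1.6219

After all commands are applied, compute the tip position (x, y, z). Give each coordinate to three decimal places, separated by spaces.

-0.562 -0.511 1.354

initial: κ=0.6303, φ=211.19°, ℓ=2.6224
cmd 1: set φ=222.25° → (κ,φ,ℓ)=(0.6303,222.25°,2.6224) → tip=(-1.2707,-1.1542,1.5812)
cmd 2: set ℓ=1.6219 → (κ,φ,ℓ)=(0.6303,222.25°,1.6219) → tip=(-0.5620,-0.5105,1.3538)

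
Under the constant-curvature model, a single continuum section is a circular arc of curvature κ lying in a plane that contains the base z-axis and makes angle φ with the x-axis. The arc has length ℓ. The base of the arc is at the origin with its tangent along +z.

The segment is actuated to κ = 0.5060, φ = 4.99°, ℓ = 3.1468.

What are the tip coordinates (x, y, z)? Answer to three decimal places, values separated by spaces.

2.011 0.176 1.976

θ = κ·ℓ = 0.5060 × 3.1468 = 1.59228 rad
ρ = (1 − cos θ)/κ = (1 − -0.02148)/0.5060 = 2.01874
z = sin θ / κ = 0.99977/0.5060 = 1.97583
x = ρ cos φ = 2.01874 × cos(4.99°) = 2.01109
y = ρ sin φ = 2.01874 × sin(4.99°) = 0.17559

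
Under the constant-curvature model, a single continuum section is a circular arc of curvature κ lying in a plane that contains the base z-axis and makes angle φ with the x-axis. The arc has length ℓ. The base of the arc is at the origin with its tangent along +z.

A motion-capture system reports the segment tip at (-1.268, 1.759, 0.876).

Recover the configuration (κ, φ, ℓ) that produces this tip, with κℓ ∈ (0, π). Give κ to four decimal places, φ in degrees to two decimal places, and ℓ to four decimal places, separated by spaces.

0.7929 125.79 2.9936

ρ = √(x²+y²) = √(-1.268² + 1.759²) = 2.16839
φ = atan2(y, x) mod 360° = atan2(1.759, -1.268) = 125.7865°
|p|² = ρ² + z² = 2.16839² + 0.876² = 5.46928
κ = 2ρ / |p|² = 2×2.16839 / 5.46928 = 0.79293
θ = 2·atan2(ρ, z) = 2·atan2(2.16839, 0.876) = 2.37372 rad
ℓ = θ/κ = 2.37372/0.79293 = 2.99359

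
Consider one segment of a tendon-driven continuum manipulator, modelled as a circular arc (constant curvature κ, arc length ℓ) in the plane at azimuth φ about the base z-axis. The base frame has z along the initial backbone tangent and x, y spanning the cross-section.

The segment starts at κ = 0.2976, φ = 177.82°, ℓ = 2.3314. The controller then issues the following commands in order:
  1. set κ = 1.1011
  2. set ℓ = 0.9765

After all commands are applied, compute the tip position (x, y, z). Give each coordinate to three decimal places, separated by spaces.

initial: κ=0.2976, φ=177.82°, ℓ=2.3314
cmd 1: set κ=1.1011 → (κ,φ,ℓ)=(1.1011,177.82°,2.3314) → tip=(-1.6694,0.0635,0.4935)
cmd 2: set ℓ=0.9765 → (κ,φ,ℓ)=(1.1011,177.82°,0.9765) → tip=(-0.4760,0.0181,0.7989)

-0.476 0.018 0.799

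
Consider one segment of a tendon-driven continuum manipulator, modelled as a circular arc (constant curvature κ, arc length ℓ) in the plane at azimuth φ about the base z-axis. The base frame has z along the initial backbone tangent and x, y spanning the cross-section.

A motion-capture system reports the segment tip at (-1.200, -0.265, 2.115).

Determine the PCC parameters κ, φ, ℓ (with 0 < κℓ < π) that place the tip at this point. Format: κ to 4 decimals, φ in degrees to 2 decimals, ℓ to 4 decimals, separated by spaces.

ρ = √(x²+y²) = √(-1.200² + -0.265²) = 1.22891
φ = atan2(y, x) mod 360° = atan2(-0.265, -1.200) = 192.4530°
|p|² = ρ² + z² = 1.22891² + 2.115² = 5.98345
κ = 2ρ / |p|² = 2×1.22891 / 5.98345 = 0.41077
θ = 2·atan2(ρ, z) = 2·atan2(1.22891, 2.115) = 1.05273 rad
ℓ = θ/κ = 1.05273/0.41077 = 2.56282

0.4108 192.45 2.5628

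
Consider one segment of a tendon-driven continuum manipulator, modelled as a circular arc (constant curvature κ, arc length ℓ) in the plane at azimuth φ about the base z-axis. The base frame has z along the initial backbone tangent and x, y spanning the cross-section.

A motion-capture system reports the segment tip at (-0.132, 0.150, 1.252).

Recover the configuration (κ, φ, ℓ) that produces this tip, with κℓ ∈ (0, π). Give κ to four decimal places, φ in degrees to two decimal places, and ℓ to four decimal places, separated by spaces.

ρ = √(x²+y²) = √(-0.132² + 0.150²) = 0.19981
φ = atan2(y, x) mod 360° = atan2(0.150, -0.132) = 131.3478°
|p|² = ρ² + z² = 0.19981² + 1.252² = 1.60743
κ = 2ρ / |p|² = 2×0.19981 / 1.60743 = 0.24861
θ = 2·atan2(ρ, z) = 2·atan2(0.19981, 1.252) = 0.31652 rad
ℓ = θ/κ = 0.31652/0.24861 = 1.27315

0.2486 131.35 1.2732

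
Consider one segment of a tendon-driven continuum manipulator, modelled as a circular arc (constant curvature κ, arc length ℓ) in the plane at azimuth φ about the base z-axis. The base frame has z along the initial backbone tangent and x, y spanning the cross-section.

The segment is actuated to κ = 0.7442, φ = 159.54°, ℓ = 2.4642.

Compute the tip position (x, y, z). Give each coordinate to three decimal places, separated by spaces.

θ = κ·ℓ = 0.7442 × 2.4642 = 1.83386 rad
ρ = (1 − cos θ)/κ = (1 − -0.26004)/0.7442 = 1.69314
z = sin θ / κ = 0.96560/0.7442 = 1.29750
x = ρ cos φ = 1.69314 × cos(159.54°) = -1.58633
y = ρ sin φ = 1.69314 × sin(159.54°) = 0.59184

-1.586 0.592 1.297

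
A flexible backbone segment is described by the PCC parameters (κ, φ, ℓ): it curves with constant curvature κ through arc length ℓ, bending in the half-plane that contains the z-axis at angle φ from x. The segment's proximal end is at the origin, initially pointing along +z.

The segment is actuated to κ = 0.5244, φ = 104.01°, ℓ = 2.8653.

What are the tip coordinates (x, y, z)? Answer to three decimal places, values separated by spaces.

θ = κ·ℓ = 0.5244 × 2.8653 = 1.50256 rad
ρ = (1 − cos θ)/κ = (1 − 0.06818)/0.5244 = 1.77693
z = sin θ / κ = 0.99767/0.5244 = 1.90250
x = ρ cos φ = 1.77693 × cos(104.01°) = -0.43018
y = ρ sin φ = 1.77693 × sin(104.01°) = 1.72407

-0.430 1.724 1.903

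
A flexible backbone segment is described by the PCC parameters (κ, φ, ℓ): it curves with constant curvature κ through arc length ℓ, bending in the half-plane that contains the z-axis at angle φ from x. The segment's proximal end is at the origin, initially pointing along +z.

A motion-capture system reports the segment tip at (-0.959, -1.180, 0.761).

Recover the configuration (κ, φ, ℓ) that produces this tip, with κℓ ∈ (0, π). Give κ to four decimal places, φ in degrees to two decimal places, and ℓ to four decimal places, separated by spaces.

ρ = √(x²+y²) = √(-0.959² + -1.180²) = 1.52055
φ = atan2(y, x) mod 360° = atan2(-1.180, -0.959) = 230.8988°
|p|² = ρ² + z² = 1.52055² + 0.761² = 2.89120
κ = 2ρ / |p|² = 2×1.52055 / 2.89120 = 1.05185
θ = 2·atan2(ρ, z) = 2·atan2(1.52055, 0.761) = 2.21354 rad
ℓ = θ/κ = 2.21354/1.05185 = 2.10443

1.0518 230.90 2.1044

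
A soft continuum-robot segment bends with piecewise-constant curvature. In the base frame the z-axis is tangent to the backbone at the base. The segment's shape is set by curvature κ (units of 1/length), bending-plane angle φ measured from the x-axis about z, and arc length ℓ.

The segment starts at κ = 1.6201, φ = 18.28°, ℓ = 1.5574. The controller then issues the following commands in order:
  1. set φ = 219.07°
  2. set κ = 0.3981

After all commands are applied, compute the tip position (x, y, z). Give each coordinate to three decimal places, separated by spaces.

-0.363 -0.295 1.460

initial: κ=1.6201, φ=18.28°, ℓ=1.5574
cmd 1: set φ=219.07° → (κ,φ,ℓ)=(1.6201,219.07°,1.5574) → tip=(-0.8697,-0.7060,0.3579)
cmd 2: set κ=0.3981 → (κ,φ,ℓ)=(0.3981,219.07°,1.5574) → tip=(-0.3630,-0.2947,1.4595)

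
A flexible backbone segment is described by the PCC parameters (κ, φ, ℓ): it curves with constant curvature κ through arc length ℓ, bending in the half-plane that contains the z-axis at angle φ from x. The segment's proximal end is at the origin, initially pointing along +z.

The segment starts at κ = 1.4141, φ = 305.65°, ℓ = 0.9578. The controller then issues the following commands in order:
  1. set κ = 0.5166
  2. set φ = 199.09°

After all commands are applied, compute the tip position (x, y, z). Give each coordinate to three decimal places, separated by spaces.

-0.219 -0.076 0.919

initial: κ=1.4141, φ=305.65°, ℓ=0.9578
cmd 1: set κ=0.5166 → (κ,φ,ℓ)=(0.5166,305.65°,0.9578) → tip=(0.1353,-0.1887,0.9192)
cmd 2: set φ=199.09° → (κ,φ,ℓ)=(0.5166,199.09°,0.9578) → tip=(-0.2194,-0.0759,0.9192)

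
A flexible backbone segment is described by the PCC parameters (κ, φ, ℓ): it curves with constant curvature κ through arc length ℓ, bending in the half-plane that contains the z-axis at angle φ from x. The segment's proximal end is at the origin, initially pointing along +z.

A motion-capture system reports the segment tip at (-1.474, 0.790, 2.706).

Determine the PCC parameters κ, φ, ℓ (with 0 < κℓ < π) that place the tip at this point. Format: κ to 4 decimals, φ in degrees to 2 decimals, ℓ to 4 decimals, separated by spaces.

ρ = √(x²+y²) = √(-1.474² + 0.790²) = 1.67236
φ = atan2(y, x) mod 360° = atan2(0.790, -1.474) = 151.8106°
|p|² = ρ² + z² = 1.67236² + 2.706² = 10.11921
κ = 2ρ / |p|² = 2×1.67236 / 10.11921 = 0.33053
θ = 2·atan2(ρ, z) = 2·atan2(1.67236, 2.706) = 1.10713 rad
ℓ = θ/κ = 1.10713/0.33053 = 3.34954

0.3305 151.81 3.3495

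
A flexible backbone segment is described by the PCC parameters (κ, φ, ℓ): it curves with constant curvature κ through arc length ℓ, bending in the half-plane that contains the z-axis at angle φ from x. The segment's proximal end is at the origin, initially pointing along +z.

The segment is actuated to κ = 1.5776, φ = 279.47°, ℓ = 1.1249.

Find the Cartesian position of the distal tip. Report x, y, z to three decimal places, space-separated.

θ = κ·ℓ = 1.5776 × 1.1249 = 1.77464 rad
ρ = (1 − cos θ)/κ = (1 − -0.20244)/1.5776 = 0.76219
z = sin θ / κ = 0.97930/1.5776 = 0.62075
x = ρ cos φ = 0.76219 × cos(279.47°) = 0.12540
y = ρ sin φ = 0.76219 × sin(279.47°) = -0.75181

0.125 -0.752 0.621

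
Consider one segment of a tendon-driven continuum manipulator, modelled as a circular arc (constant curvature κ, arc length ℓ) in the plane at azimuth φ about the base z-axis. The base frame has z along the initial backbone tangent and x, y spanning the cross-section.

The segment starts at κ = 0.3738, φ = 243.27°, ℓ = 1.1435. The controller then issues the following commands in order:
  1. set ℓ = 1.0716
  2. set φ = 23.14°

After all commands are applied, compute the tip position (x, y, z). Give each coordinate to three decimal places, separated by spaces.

0.195 0.083 1.043

initial: κ=0.3738, φ=243.27°, ℓ=1.1435
cmd 1: set ℓ=1.0716 → (κ,φ,ℓ)=(0.3738,243.27°,1.0716) → tip=(-0.0953,-0.1891,1.0432)
cmd 2: set φ=23.14° → (κ,φ,ℓ)=(0.3738,23.14°,1.0716) → tip=(0.1947,0.0832,1.0432)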